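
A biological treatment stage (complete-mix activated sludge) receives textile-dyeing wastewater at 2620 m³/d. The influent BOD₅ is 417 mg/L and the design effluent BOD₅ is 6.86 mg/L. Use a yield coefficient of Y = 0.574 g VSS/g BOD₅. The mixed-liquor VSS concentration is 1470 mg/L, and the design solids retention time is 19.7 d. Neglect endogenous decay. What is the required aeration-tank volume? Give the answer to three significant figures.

V ≈ 8270 m³

V·X = Y·Q·ΔS·θ_c gives V = 0.574 × 2620 × (417 − 6.86) × 19.7 / 1470 = 8266 m³.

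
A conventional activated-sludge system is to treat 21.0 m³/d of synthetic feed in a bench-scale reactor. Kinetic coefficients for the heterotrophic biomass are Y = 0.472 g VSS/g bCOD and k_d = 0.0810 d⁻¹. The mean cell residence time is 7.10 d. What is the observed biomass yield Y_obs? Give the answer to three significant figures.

The observed yield is Y_obs = Y/(1 + k_d·θ_c) = 0.472 / (1 + 0.0810 × 7.10) = 0.472 / 1.575 = 0.2997 g VSS per g bCOD removed.

Y_obs ≈ 0.300 g VSS/g bCOD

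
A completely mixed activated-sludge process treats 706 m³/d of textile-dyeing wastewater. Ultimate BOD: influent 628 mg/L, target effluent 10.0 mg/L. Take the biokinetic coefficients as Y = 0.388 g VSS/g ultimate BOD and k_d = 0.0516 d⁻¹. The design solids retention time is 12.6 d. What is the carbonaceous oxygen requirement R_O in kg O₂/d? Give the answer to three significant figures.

R_O ≈ 291 kg O₂/d

Observed yield with endogenous decay: Y_obs = Y / (1 + k_d·θ_c) = 0.388 / (1 + 0.0516 × 12.6) = 0.388 / 1.650 = 0.2351 g VSS/g ultimate BOD.
Mass of ultimate BOD removed per day: Q(S₀ − S) = 706 × 618.0 g/m³ = 436.3 kg/d.
Net sludge production P_X = 0.2351 × 436.3 = 102.6 kg VSS/d.
Carbonaceous O₂ demand = substrate oxidised − cell-mass equivalent = 436.3 − 1.42 × 102.6 = 290.6 kg O₂/d.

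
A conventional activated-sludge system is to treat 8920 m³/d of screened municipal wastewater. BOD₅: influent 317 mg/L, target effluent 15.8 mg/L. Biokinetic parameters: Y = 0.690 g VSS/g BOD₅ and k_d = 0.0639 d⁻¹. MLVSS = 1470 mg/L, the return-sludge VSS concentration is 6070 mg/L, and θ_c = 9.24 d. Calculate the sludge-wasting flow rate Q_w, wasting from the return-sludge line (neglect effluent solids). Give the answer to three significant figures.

From the SRT design equation V = Y Q (S₀−S) θ_c / [X (1 + k_d θ_c)] = 0.690 × 8920 × (317 − 15.8) × 9.24 / [1470 × (1 + 0.0639 × 9.24)] = 1.71×10^7 / 2338 = 7327 m³.
Q_w = (V·X)/(θ_c X_r) = 7327 × 1470 / (9.24 × 6070) = 192.0 m³/d.

Q_w ≈ 192 m³/d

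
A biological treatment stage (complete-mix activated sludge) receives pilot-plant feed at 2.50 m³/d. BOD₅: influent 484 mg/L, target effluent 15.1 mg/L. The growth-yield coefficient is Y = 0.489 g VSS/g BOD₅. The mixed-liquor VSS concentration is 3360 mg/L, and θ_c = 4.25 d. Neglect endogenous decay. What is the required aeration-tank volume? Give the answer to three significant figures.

Biomass mass balance (decay neglected): V·X = Y·Q·(S₀ − S)·θ_c, so V = 0.489 × 2.50 × (484 − 15.1) × 4.25 / 3360 = 0.7251 m³.

V ≈ 0.725 m³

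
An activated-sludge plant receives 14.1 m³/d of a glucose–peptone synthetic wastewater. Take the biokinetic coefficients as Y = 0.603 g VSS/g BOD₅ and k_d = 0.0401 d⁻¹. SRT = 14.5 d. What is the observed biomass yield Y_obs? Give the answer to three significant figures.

Y_obs = Y / (1 + k_d θ_c) = 0.603 / (1 + 0.0401 × 14.5) = 0.603 / 1.581 = 0.3813.

Y_obs ≈ 0.381 g VSS/g BOD₅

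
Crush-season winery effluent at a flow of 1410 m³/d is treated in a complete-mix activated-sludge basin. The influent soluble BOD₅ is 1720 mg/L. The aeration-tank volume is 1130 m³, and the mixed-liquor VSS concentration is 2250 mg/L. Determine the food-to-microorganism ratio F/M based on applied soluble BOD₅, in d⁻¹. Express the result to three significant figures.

Food-to-microorganism ratio F/M = Q S₀ / (V X) = 1410 × 1720 / (1130 × 2250) = 0.9539 d⁻¹.

F/M ≈ 0.954 d⁻¹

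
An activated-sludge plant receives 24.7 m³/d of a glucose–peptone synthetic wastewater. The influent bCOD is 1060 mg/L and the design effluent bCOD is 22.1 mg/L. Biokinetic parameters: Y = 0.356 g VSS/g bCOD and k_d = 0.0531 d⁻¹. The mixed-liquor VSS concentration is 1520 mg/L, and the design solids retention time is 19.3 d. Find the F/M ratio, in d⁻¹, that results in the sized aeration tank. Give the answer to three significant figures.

F/M ≈ 0.301 d⁻¹

Rearranging the biomass balance for a CMAS with decay, V = Y·Q·ΔS·θ_c / [X·(1+k_d θ_c)] = 0.356 × 24.7 × (1060 − 22.1) × 19.3 / [1520 × (1 + 0.0531 × 19.3)] = 1.76×10^5 / 3078 = 57.23 m³.
Food-to-microorganism ratio F/M = Q S₀ / (V X) = 24.7 × 1060 / (57.23 × 1520) = 0.3010 d⁻¹.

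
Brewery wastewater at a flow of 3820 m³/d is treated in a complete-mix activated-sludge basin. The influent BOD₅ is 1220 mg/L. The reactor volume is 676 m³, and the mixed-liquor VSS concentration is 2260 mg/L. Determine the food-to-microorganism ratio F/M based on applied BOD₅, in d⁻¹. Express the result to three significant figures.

F/M = applied load / biomass = Q·S₀/(V·X) = 3820 × 1220 / (676.0 × 2260) = 3.050 d⁻¹.

F/M ≈ 3.05 d⁻¹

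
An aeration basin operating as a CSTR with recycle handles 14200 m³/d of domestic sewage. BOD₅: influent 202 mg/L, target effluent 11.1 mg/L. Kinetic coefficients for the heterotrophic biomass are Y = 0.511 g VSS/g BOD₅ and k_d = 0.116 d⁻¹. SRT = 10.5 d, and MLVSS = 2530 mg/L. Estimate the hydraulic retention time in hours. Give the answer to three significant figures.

τ ≈ 4.38 h

From the SRT design equation V = Y Q (S₀−S) θ_c / [X (1 + k_d θ_c)] = 0.511 × 14200 × (202 − 11.1) × 10.5 / [2530 × (1 + 0.116 × 10.5)] = 1.45×10^7 / 5612 = 2592 m³.
τ = V/Q = 2592/14200 = 0.1825 d, or 4.381 h.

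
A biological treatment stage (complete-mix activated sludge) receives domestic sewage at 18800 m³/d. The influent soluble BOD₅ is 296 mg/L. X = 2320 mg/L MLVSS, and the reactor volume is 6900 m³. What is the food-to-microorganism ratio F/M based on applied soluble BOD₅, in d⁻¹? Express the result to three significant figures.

Food-to-microorganism ratio F/M = Q S₀ / (V X) = 18800 × 296 / (6900 × 2320) = 0.3476 d⁻¹.

F/M ≈ 0.348 d⁻¹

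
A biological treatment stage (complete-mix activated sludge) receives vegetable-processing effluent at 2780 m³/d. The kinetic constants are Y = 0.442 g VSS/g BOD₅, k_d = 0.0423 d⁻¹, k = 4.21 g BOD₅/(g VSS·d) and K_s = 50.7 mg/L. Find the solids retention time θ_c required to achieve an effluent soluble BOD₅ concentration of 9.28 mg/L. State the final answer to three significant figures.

θ_c ≈ 4.07 d

From 1/θ_c = Y·k·S/(K_s + S) − k_d: Y·k·S/(K_s+S) = 0.442 × 4.21 × 9.28 / (50.7 + 9.28) = 0.2879 d⁻¹.
1/θ_c = 0.2879 − 0.0423 = 0.2456 d⁻¹, so θ_c = 4.072 d.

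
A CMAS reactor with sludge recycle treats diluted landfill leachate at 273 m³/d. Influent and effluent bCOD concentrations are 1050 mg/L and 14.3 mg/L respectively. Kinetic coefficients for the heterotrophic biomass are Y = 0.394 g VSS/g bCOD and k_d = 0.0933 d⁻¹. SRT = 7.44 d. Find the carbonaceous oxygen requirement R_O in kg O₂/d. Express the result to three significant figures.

The observed yield is Y_obs = Y/(1 + k_d·θ_c) = 0.394 / (1 + 0.0933 × 7.44) = 0.394 / 1.694 = 0.2326 g VSS per g bCOD removed.
Q·(S₀ − S) = 273 × (1050 − 14.3) × 10⁻³ = 282.7 kg/d removed.
Biomass synthesised: P_X = Y_obs × 282.7 = 65.76 kg VSS/d.
R_O = Q·(S₀ − S) − 1.42·P_X = 282.7 − 1.42 × 65.76 = 189.4 kg O₂/d.

R_O ≈ 189 kg O₂/d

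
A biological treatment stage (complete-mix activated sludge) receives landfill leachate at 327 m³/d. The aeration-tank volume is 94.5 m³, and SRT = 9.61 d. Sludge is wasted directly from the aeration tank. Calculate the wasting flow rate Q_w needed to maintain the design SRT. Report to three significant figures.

For wasting at MLVSS concentration, Q_w = V/θ_c = 94.50/9.61 = 9.834 m³/d.

Q_w ≈ 9.83 m³/d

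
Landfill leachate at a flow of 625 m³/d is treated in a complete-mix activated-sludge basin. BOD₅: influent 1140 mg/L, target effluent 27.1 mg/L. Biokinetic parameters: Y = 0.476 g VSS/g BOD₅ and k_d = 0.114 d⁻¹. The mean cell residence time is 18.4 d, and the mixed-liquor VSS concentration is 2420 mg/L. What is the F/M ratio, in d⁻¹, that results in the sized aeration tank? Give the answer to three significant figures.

F/M ≈ 0.362 d⁻¹

Rearranging the biomass balance for a CMAS with decay, V = Y·Q·ΔS·θ_c / [X·(1+k_d θ_c)] = 0.476 × 625 × (1140 − 27.1) × 18.4 / [2420 × (1 + 0.114 × 18.4)] = 6.09×10^6 / 7496 = 812.7 m³.
Food-to-microorganism ratio F/M = Q S₀ / (V X) = 625 × 1140 / (812.7 × 2420) = 0.3623 d⁻¹.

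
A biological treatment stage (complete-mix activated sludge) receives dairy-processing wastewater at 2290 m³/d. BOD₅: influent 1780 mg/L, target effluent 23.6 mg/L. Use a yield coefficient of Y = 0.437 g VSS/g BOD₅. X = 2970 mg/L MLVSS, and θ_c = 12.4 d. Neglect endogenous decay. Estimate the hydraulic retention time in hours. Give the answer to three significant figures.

Biomass mass balance (decay neglected): V·X = Y·Q·(S₀ − S)·θ_c, so V = 0.437 × 2290 × (1780 − 23.6) × 12.4 / 2970 = 7338 m³.
HRT = V/Q = 7338 m³ / 2290 m³·d⁻¹ = 3.205 d × 24 = 76.91 h.

τ ≈ 76.9 h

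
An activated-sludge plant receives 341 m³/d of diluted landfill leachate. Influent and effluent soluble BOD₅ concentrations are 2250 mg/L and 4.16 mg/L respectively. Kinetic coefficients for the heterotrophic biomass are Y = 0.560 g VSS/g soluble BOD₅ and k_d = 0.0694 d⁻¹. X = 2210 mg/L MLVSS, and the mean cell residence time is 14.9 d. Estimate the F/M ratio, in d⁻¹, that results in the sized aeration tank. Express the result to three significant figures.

Steady-state biomass mass balance: V·X·(1 + k_d·θ_c) = Y·Q·(S₀ − S)·θ_c, so V = 0.560 × 341 × (2250 − 4.16) × 14.9 / [2210 × (1 + 0.0694 × 14.9)] = 6.39×10^6 / 4495 = 1422 m³.
F/M = Q·S₀ / (V·X) = 341 × 2250 / (1422 × 2210) = 0.2442 g soluble BOD₅·(g VSS·d)⁻¹.

F/M ≈ 0.244 d⁻¹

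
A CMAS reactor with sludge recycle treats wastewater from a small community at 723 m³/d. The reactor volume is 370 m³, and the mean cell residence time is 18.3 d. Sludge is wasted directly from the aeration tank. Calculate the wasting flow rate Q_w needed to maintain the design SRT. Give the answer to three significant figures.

With mixed-liquor wasting, θ_c = V/Q_w, so Q_w = V/θ_c = 370.0/18.3 = 20.22 m³/d.

Q_w ≈ 20.2 m³/d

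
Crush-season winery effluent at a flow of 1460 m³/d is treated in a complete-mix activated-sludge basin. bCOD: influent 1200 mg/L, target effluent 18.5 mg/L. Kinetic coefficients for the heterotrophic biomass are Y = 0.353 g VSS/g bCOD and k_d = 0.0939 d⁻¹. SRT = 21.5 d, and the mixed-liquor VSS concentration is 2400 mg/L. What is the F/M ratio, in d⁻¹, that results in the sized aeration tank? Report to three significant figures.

Rearranging the biomass balance for a CMAS with decay, V = Y·Q·ΔS·θ_c / [X·(1+k_d θ_c)] = 0.353 × 1460 × (1200 − 18.5) × 21.5 / [2400 × (1 + 0.0939 × 21.5)] = 1.31×10^7 / 7245 = 1807 m³.
Food-to-microorganism ratio F/M = Q S₀ / (V X) = 1460 × 1200 / (1807 × 2400) = 0.4040 d⁻¹.

F/M ≈ 0.404 d⁻¹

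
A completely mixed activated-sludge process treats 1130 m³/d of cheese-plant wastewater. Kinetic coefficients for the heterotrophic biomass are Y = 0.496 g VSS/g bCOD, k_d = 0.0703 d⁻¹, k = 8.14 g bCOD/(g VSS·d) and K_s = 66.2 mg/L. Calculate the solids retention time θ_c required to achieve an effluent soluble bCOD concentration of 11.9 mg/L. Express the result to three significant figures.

θ_c ≈ 1.84 d

From 1/θ_c = Y·k·S/(K_s + S) − k_d: Y·k·S/(K_s+S) = 0.496 × 8.14 × 11.9 / (66.2 + 11.9) = 0.6152 d⁻¹.
1/θ_c = 0.6152 − 0.0703 = 0.5449 d⁻¹, so θ_c = 1.835 d.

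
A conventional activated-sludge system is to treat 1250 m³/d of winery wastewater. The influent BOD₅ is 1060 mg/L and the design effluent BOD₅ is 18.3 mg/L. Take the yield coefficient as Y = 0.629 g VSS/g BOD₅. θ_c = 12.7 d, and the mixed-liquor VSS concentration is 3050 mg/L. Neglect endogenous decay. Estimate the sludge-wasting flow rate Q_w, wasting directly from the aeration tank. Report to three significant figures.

Q_w ≈ 269 m³/d

V·X = Y·Q·ΔS·θ_c gives V = 0.629 × 1250 × (1060 − 18.3) × 12.7 / 3050 = 3410 m³.
Wasting from the aeration tank: Q_w = V / θ_c = 3410 / 12.7 = 268.5 m³/d.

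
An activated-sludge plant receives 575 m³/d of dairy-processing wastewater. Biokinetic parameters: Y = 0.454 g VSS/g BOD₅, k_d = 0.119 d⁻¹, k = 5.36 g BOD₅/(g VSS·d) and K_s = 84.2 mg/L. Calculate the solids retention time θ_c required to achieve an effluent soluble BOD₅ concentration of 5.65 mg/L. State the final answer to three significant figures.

θ_c ≈ 29.4 d

At the target effluent, Y k S/(K_s+S) = 0.454×5.36×5.65/89.85 = 0.1530 d⁻¹.
1/θ_c = 0.1530 − 0.119 = 0.03402 d⁻¹, so θ_c = 29.39 d.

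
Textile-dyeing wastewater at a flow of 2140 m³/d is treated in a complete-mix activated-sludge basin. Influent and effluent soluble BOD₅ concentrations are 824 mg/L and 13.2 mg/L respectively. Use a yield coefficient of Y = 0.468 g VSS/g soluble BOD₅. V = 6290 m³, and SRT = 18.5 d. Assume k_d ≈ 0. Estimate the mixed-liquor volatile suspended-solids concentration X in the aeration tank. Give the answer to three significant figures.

X ≈ 2390 mg/L

X = Y·Q·ΔS·θ_c / V = 0.468 × 2140 × (824 − 13.2) × 18.5 / 6290 = 2388 mg/L.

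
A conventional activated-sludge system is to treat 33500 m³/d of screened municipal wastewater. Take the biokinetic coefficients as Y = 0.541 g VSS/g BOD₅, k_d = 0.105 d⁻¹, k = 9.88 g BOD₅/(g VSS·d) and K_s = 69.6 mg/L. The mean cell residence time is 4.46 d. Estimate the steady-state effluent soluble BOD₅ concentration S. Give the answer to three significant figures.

S ≈ 4.57 mg/L

For a completely mixed reactor with recycle the Lawrence–McCarty relation gives S = K_s·(1 + k_d·θ_c) / [θ_c·(Y·k − k_d) − 1] = 69.6 × (1 + 0.105 × 4.46) / [4.46 × (0.541 × 9.88 − 0.105) − 1] = 102.2 / 22.37 = 4.568 mg/L.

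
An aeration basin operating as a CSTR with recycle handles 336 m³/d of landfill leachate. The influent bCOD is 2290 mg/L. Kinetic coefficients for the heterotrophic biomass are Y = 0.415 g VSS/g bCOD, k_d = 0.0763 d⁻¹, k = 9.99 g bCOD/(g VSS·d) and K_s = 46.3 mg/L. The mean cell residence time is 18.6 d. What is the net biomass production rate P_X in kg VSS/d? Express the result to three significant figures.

P_X ≈ 132 kg VSS/d

For a completely mixed reactor with recycle the Lawrence–McCarty relation gives S = K_s·(1 + k_d·θ_c) / [θ_c·(Y·k − k_d) − 1] = 46.3 × (1 + 0.0763 × 18.6) / [18.6 × (0.415 × 9.99 − 0.0763) − 1] = 112.0 / 74.69 = 1.500 mg/L.
The observed yield is Y_obs = Y/(1 + k_d·θ_c) = 0.415 / (1 + 0.0763 × 18.6) = 0.415 / 2.419 = 0.1715 g VSS per g bCOD removed.
Substrate removed = Q·(S₀ − S) = 336 m³/d × (2290 − 1.50) g/m³ = 7.69×10^5 g/d = 768.9 kg/d.
Net biomass production P_X = Y_obs × Q·(S₀ − S) = 0.1715 × 768.9 = 131.9 kg VSS/d.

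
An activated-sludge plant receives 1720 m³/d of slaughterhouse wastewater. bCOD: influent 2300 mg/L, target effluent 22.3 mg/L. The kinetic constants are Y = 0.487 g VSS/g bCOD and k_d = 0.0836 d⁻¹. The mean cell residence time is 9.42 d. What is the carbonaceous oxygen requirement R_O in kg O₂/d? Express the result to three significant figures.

Correct the yield for decay: Y_obs = Y/(1 + k_d θ_c) = 0.487 / (1 + 0.0836 × 9.42) = 0.487 / 1.788 = 0.2724.
Substrate removed = Q·(S₀ − S) = 1720 m³/d × (2300 − 22.3) g/m³ = 3.92×10^6 g/d = 3918 kg/d.
Net sludge production P_X = 0.2724 × 3918 = 1067 kg VSS/d.
R_O = Q·(S₀ − S) − 1.42·P_X = 3918 − 1.42 × 1067 = 2402 kg O₂/d.

R_O ≈ 2400 kg O₂/d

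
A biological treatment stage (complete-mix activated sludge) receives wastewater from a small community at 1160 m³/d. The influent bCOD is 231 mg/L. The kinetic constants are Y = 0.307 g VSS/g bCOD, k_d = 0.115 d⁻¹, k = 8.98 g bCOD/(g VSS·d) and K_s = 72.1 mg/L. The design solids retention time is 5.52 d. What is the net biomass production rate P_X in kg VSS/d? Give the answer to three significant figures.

For a completely mixed reactor with recycle the Lawrence–McCarty relation gives S = K_s·(1 + k_d·θ_c) / [θ_c·(Y·k − k_d) − 1] = 72.1 × (1 + 0.115 × 5.52) / [5.52 × (0.307 × 8.98 − 0.115) − 1] = 117.9 / 13.58 = 8.678 mg/L.
Correct the yield for decay: Y_obs = Y/(1 + k_d θ_c) = 0.307 / (1 + 0.115 × 5.52) = 0.307 / 1.635 = 0.1878.
ΔS = 231 − 8.68 = 222.3 mg/L, so the substrate removal rate is 1160 × 222.3/1000 = 257.9 kg bCOD/d.
Net biomass production P_X = Y_obs × Q·(S₀ − S) = 0.1878 × 257.9 = 48.43 kg VSS/d.

P_X ≈ 48.4 kg VSS/d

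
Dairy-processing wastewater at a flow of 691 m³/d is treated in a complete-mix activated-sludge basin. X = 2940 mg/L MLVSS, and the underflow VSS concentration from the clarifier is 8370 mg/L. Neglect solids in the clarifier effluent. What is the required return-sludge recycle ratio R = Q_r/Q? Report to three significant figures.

R ≈ 0.541

R = Q_r/Q = X/(X_r − X) = 2940 / (8370 − 2940) = 0.5414.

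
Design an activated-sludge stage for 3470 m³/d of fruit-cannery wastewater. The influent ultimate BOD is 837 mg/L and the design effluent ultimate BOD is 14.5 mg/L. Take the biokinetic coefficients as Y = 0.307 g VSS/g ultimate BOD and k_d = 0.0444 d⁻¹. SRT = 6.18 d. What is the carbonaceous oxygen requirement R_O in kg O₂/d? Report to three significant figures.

R_O ≈ 1880 kg O₂/d

Y_obs = Y / (1 + k_d θ_c) = 0.307 / (1 + 0.0444 × 6.18) = 0.307 / 1.274 = 0.2409.
Mass of ultimate BOD removed per day: Q(S₀ − S) = 3470 × 822.5 g/m³ = 2854 kg/d.
P_X = Y_obs·Q·(S₀ − S) = 0.2409 × 2854 = 687.5 kg VSS/d.
R_O = Q·(S₀ − S) − 1.42·P_X = 2854 − 1.42 × 687.5 = 1878 kg O₂/d.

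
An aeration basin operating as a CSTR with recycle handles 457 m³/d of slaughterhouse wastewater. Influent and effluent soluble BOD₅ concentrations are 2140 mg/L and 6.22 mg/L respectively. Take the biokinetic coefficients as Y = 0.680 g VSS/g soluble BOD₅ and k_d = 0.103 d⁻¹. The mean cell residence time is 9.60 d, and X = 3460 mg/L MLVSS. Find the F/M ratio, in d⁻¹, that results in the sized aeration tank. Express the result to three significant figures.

Rearranging the biomass balance for a CMAS with decay, V = Y·Q·ΔS·θ_c / [X·(1+k_d θ_c)] = 0.680 × 457 × (2140 − 6.22) × 9.60 / [3460 × (1 + 0.103 × 9.60)] = 6.37×10^6 / 6881 = 925.1 m³.
F/M = applied load / biomass = Q·S₀/(V·X) = 457 × 2140 / (925.1 × 3460) = 0.3055 d⁻¹.

F/M ≈ 0.306 d⁻¹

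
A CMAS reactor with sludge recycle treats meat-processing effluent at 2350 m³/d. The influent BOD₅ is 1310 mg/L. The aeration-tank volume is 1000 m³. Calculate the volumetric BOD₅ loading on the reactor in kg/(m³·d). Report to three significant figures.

L_v ≈ 3.08 kg BOD₅/(m³·d)

Volumetric loading L_v = Q·S₀ / V = 2350 × 1310 g/m³ / 1000 m³ = 3078 g/(m³·d) = 3.079 kg BOD₅/(m³·d).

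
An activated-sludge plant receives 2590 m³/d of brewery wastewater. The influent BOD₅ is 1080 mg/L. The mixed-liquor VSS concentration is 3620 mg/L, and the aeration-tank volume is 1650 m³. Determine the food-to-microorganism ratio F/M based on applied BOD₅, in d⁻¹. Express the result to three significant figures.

F/M ≈ 0.468 d⁻¹

F/M = Q·S₀ / (V·X) = 2590 × 1080 / (1650 × 3620) = 0.4683 g BOD₅·(g VSS·d)⁻¹.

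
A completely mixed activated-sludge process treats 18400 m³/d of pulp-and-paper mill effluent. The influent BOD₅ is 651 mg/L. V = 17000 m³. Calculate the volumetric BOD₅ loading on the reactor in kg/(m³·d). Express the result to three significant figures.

L_v ≈ 0.705 kg BOD₅/(m³·d)

Volumetric loading L_v = Q·S₀ / V = 18400 × 651 g/m³ / 17000 m³ = 704.6 g/(m³·d) = 0.7046 kg BOD₅/(m³·d).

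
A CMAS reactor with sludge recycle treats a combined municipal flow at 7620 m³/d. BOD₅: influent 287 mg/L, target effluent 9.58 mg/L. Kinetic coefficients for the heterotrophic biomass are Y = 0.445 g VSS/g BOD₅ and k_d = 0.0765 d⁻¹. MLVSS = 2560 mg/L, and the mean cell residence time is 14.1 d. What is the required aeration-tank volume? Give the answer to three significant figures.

V ≈ 2490 m³

Rearranging the biomass balance for a CMAS with decay, V = Y·Q·ΔS·θ_c / [X·(1+k_d θ_c)] = 0.445 × 7620 × (287 − 9.58) × 14.1 / [2560 × (1 + 0.0765 × 14.1)] = 1.33×10^7 / 5321 = 2493 m³.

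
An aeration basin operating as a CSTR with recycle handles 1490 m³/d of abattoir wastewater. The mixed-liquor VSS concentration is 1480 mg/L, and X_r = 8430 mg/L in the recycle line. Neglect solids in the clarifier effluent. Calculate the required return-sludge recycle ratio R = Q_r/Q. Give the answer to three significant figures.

R ≈ 0.213

R = Q_r/Q = X/(X_r − X) = 1480 / (8430 − 1480) = 0.2129.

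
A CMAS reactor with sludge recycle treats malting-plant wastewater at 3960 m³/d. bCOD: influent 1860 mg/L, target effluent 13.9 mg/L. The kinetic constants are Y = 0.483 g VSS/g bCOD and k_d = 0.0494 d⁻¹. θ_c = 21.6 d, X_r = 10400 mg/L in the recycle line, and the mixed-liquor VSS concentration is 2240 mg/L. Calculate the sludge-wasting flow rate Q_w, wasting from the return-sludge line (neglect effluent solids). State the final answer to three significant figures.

Q_w ≈ 164 m³/d

Steady-state biomass mass balance: V·X·(1 + k_d·θ_c) = Y·Q·(S₀ − S)·θ_c, so V = 0.483 × 3960 × (1860 − 13.9) × 21.6 / [2240 × (1 + 0.0494 × 21.6)] = 7.63×10^7 / 4630 = 16472 m³.
Q_w = (V·X)/(θ_c X_r) = 16472 × 2240 / (21.6 × 10400) = 164.3 m³/d.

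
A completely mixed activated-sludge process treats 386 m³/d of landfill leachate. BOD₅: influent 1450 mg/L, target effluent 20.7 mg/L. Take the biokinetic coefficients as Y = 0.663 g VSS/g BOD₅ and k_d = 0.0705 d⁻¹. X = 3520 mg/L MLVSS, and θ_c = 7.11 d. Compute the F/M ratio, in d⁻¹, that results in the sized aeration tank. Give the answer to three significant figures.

F/M ≈ 0.323 d⁻¹

Rearranging the biomass balance for a CMAS with decay, V = Y·Q·ΔS·θ_c / [X·(1+k_d θ_c)] = 0.663 × 386 × (1450 − 20.7) × 7.11 / [3520 × (1 + 0.0705 × 7.11)] = 2.6×10^6 / 5284 = 492.1 m³.
Food-to-microorganism ratio F/M = Q S₀ / (V X) = 386 × 1450 / (492.1 × 3520) = 0.3231 d⁻¹.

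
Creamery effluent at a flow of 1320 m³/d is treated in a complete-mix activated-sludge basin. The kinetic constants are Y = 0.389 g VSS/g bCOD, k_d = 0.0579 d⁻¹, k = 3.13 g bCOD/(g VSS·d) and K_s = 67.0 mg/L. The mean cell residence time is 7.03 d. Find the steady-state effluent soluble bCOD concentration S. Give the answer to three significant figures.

For a completely mixed reactor with recycle the Lawrence–McCarty relation gives S = K_s·(1 + k_d·θ_c) / [θ_c·(Y·k − k_d) − 1] = 67.0 × (1 + 0.0579 × 7.03) / [7.03 × (0.389 × 3.13 − 0.0579) − 1] = 94.27 / 7.152 = 13.18 mg/L.

S ≈ 13.2 mg/L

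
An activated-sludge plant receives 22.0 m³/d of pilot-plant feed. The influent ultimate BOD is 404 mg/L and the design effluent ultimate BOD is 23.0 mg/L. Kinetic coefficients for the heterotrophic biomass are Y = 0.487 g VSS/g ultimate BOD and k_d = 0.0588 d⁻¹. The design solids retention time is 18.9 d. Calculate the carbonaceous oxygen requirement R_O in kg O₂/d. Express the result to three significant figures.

Observed yield with endogenous decay: Y_obs = Y / (1 + k_d·θ_c) = 0.487 / (1 + 0.0588 × 18.9) = 0.487 / 2.111 = 0.2307 g VSS/g ultimate BOD.
Substrate removed = Q·(S₀ − S) = 22.0 m³/d × (404 − 23.0) g/m³ = 8.38×10^3 g/d = 8.382 kg/d.
Biomass synthesised: P_X = Y_obs × 8.382 = 1.933 kg VSS/d.
R_O = Q·(S₀ − S) − 1.42·P_X = 8.382 − 1.42 × 1.933 = 5.637 kg O₂/d.

R_O ≈ 5.64 kg O₂/d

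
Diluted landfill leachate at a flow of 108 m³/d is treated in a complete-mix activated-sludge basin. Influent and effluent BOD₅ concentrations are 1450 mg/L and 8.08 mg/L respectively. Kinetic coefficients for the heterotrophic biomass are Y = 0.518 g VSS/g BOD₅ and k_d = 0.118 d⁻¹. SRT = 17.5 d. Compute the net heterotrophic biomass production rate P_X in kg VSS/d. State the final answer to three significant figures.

P_X ≈ 26.3 kg VSS/d

Correct the yield for decay: Y_obs = Y/(1 + k_d θ_c) = 0.518 / (1 + 0.118 × 17.5) = 0.518 / 3.065 = 0.1690.
ΔS = 1450 − 8.08 = 1442 mg/L, so the substrate removal rate is 108 × 1442/1000 = 155.7 kg BOD₅/d.
Biomass produced: P_X = Y_obs·Q·ΔS = 0.1690 × 155.7 ≈ 26.32 kg VSS/d.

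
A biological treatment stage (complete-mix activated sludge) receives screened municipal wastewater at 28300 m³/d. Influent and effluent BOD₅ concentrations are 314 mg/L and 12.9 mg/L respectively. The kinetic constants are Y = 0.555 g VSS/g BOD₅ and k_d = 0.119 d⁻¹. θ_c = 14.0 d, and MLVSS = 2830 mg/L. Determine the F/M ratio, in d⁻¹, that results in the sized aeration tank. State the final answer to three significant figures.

Rearranging the biomass balance for a CMAS with decay, V = Y·Q·ΔS·θ_c / [X·(1+k_d θ_c)] = 0.555 × 28300 × (314 − 12.9) × 14.0 / [2830 × (1 + 0.119 × 14.0)] = 6.62×10^7 / 7545 = 8775 m³.
F/M = applied load / biomass = Q·S₀/(V·X) = 28300 × 314 / (8775 × 2830) = 0.3578 d⁻¹.

F/M ≈ 0.358 d⁻¹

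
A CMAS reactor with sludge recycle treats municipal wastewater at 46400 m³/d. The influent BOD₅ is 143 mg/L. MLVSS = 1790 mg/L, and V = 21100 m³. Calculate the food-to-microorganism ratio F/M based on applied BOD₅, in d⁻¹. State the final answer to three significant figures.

F/M = applied load / biomass = Q·S₀/(V·X) = 46400 × 143 / (21100 × 1790) = 0.1757 d⁻¹.

F/M ≈ 0.176 d⁻¹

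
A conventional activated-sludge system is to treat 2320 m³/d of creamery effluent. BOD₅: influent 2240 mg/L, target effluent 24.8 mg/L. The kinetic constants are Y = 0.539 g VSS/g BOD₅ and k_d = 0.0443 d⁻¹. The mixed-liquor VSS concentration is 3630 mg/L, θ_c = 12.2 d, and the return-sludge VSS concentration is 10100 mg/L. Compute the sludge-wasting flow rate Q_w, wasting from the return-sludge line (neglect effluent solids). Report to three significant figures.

Q_w ≈ 178 m³/d

From the SRT design equation V = Y Q (S₀−S) θ_c / [X (1 + k_d θ_c)] = 0.539 × 2320 × (2240 − 24.8) × 12.2 / [3630 × (1 + 0.0443 × 12.2)] = 3.38×10^7 / 5592 = 6044 m³.
θ_c = V·X/(Q_w·X_r) when wasting from the recycle, so Q_w = V·X/(θ_c·X_r) = 6044 × 3630 / (12.2 × 10100) = 178.0 m³/d.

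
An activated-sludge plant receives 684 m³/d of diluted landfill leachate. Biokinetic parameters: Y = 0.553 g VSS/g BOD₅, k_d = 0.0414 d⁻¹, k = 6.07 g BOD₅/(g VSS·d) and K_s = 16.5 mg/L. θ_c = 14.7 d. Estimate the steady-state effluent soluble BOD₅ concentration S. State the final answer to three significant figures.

S ≈ 0.556 mg/L

For a completely mixed reactor with recycle the Lawrence–McCarty relation gives S = K_s·(1 + k_d·θ_c) / [θ_c·(Y·k − k_d) − 1] = 16.5 × (1 + 0.0414 × 14.7) / [14.7 × (0.553 × 6.07 − 0.0414) − 1] = 26.54 / 47.74 = 0.5560 mg/L.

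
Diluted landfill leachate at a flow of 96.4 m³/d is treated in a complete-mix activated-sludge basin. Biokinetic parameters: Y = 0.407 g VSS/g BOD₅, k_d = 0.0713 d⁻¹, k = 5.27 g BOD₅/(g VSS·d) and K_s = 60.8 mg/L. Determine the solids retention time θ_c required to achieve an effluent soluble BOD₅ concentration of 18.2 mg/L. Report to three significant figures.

At the target effluent, Y k S/(K_s+S) = 0.407×5.27×18.2/79.00 = 0.4941 d⁻¹.
1/θ_c = 0.4941 − 0.0713 = 0.4228 d⁻¹, so θ_c = 2.365 d.

θ_c ≈ 2.36 d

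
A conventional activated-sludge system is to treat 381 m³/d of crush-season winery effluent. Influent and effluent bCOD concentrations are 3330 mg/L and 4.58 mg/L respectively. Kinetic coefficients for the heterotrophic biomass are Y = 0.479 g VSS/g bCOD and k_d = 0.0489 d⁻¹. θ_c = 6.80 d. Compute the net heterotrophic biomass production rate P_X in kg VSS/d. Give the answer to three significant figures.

Correct the yield for decay: Y_obs = Y/(1 + k_d θ_c) = 0.479 / (1 + 0.0489 × 6.80) = 0.479 / 1.333 = 0.3595.
Substrate removed = Q·(S₀ − S) = 381 m³/d × (3330 − 4.58) g/m³ = 1.27×10^6 g/d = 1267 kg/d.
So the net sludge growth is P_X = 0.3595 × 1267 = 455.4 kg VSS/d.

P_X ≈ 455 kg VSS/d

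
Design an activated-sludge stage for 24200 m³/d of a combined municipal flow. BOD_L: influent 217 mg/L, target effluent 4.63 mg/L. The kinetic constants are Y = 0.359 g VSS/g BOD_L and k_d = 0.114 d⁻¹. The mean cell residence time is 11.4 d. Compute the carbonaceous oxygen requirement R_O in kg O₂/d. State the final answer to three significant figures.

Correct the yield for decay: Y_obs = Y/(1 + k_d θ_c) = 0.359 / (1 + 0.114 × 11.4) = 0.359 / 2.300 = 0.1561.
ΔS = 217 − 4.63 = 212.4 mg/L, so the substrate removal rate is 24200 × 212.4/1000 = 5139 kg BOD_L/d.
Biomass synthesised: P_X = Y_obs × 5139 = 802.3 kg VSS/d.
R_O = Q·ΔS − 1.42 P_X = 5139 − 1139 = 4000 kg O₂/d.

R_O ≈ 4000 kg O₂/d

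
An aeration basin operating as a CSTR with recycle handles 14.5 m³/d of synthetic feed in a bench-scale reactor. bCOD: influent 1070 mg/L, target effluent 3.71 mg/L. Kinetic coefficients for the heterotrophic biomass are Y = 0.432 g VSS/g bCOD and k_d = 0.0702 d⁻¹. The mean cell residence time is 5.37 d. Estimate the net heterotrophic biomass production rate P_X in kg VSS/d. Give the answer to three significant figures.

Correct the yield for decay: Y_obs = Y/(1 + k_d θ_c) = 0.432 / (1 + 0.0702 × 5.37) = 0.432 / 1.377 = 0.3137.
Q·(S₀ − S) = 14.5 × (1070 − 3.71) × 10⁻³ = 15.46 kg/d removed.
Net biomass production P_X = Y_obs × Q·(S₀ − S) = 0.3137 × 15.46 = 4.851 kg VSS/d.

P_X ≈ 4.85 kg VSS/d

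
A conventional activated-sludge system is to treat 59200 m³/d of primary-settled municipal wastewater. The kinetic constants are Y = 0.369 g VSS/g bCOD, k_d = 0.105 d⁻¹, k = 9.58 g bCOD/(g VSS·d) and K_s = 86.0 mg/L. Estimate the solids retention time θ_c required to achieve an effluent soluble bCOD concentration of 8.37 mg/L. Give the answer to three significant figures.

Specific growth rate at S = 8.37 mg/L: μ = YkS/(K_s+S) = 0.369·9.58·8.37/(86.0+8.37) = 0.3135 d⁻¹.
θ_c = 1/(μ − k_d) = 1/(0.3135 − 0.105) = 1/0.2085 = 4.795 d.

θ_c ≈ 4.80 d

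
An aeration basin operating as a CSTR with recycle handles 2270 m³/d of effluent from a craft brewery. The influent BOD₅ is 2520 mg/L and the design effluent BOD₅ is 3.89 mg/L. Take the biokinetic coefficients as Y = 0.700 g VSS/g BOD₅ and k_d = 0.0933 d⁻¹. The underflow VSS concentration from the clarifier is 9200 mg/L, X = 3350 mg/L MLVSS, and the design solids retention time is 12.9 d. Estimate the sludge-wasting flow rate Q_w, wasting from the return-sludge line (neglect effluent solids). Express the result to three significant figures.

Q_w ≈ 197 m³/d

Steady-state biomass mass balance: V·X·(1 + k_d·θ_c) = Y·Q·(S₀ − S)·θ_c, so V = 0.700 × 2270 × (2520 − 3.89) × 12.9 / [3350 × (1 + 0.0933 × 12.9)] = 5.16×10^7 / 7382 = 6987 m³.
Wasting from the return line (neglecting effluent solids): Q_w = V·X / (θ_c·X_r) = 6987 × 3350 / (12.9 × 9200) = 197.2 m³/d.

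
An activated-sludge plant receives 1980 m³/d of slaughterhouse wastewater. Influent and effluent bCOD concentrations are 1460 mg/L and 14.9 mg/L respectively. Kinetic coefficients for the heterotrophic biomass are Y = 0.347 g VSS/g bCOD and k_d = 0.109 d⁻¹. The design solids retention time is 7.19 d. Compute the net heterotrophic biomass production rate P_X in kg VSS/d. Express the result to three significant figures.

P_X ≈ 557 kg VSS/d

The observed yield is Y_obs = Y/(1 + k_d·θ_c) = 0.347 / (1 + 0.109 × 7.19) = 0.347 / 1.784 = 0.1945 g VSS per g bCOD removed.
Mass of bCOD removed per day: Q(S₀ − S) = 1980 × 1445 g/m³ = 2861 kg/d.
Net biomass production P_X = Y_obs × Q·(S₀ − S) = 0.1945 × 2861 = 556.6 kg VSS/d.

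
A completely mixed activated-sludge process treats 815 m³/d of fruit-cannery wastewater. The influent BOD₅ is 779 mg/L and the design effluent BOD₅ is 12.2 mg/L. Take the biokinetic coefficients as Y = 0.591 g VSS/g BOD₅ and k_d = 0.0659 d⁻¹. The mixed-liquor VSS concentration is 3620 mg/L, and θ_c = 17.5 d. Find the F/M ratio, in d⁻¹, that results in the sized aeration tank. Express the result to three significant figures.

F/M ≈ 0.212 d⁻¹

Rearranging the biomass balance for a CMAS with decay, V = Y·Q·ΔS·θ_c / [X·(1+k_d θ_c)] = 0.591 × 815 × (779 − 12.2) × 17.5 / [3620 × (1 + 0.0659 × 17.5)] = 6.46×10^6 / 7795 = 829.2 m³.
F/M = Q·S₀ / (V·X) = 815 × 779 / (829.2 × 3620) = 0.2115 g BOD₅·(g VSS·d)⁻¹.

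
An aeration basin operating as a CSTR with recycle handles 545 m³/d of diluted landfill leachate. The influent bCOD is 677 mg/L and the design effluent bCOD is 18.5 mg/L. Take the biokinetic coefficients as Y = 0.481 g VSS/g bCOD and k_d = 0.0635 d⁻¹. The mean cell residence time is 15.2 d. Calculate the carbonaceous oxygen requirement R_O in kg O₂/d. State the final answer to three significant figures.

R_O ≈ 234 kg O₂/d

Y_obs = Y / (1 + k_d θ_c) = 0.481 / (1 + 0.0635 × 15.2) = 0.481 / 1.965 = 0.2448.
Mass of bCOD removed per day: Q(S₀ − S) = 545 × 658.5 g/m³ = 358.9 kg/d.
Net sludge production P_X = 0.2448 × 358.9 = 87.84 kg VSS/d.
R_O = Q·(S₀ − S) − 1.42·P_X = 358.9 − 1.42 × 87.84 = 234.2 kg O₂/d.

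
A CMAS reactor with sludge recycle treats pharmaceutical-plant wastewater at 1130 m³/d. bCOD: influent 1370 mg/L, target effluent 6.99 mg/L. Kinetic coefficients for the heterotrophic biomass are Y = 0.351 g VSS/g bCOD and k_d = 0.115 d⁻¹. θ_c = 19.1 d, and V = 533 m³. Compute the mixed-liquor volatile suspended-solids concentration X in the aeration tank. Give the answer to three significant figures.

Solving the biomass balance for X: X = Y Q (S₀−S) θ_c / [V (1+k_d θ_c)] = 0.351 × 1130 × (1370 − 6.99) × 19.1 / [533 × (1 + 0.115 × 19.1)] = 6061 mg/L.

X ≈ 6060 mg/L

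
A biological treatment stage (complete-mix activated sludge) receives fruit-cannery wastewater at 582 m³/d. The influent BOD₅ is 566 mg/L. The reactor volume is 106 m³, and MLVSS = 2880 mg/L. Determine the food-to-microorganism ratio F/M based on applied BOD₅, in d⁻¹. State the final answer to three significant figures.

F/M ≈ 1.08 d⁻¹

F/M = Q·S₀ / (V·X) = 582 × 566 / (106.0 × 2880) = 1.079 g BOD₅·(g VSS·d)⁻¹.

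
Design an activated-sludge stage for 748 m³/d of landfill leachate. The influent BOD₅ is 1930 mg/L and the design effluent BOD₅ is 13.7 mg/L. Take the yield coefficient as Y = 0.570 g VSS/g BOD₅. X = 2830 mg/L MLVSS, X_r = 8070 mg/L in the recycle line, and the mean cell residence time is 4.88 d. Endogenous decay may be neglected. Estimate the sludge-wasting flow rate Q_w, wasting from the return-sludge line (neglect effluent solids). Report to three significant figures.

Q_w ≈ 101 m³/d

With k_d = 0 the design equation reduces to V = Y Q (S₀−S) θ_c / X = 0.570 × 748 × (1930 − 13.7) × 4.88 / 2830 = 1409 m³.
Q_w = (V·X)/(θ_c X_r) = 1409 × 2830 / (4.88 × 8070) = 101.2 m³/d.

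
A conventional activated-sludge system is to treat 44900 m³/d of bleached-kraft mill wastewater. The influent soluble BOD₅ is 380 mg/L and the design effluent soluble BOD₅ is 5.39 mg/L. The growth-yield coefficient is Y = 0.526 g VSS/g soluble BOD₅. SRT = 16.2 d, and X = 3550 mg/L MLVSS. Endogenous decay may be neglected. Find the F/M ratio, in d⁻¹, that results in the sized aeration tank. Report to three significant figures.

F/M ≈ 0.119 d⁻¹

V·X = Y·Q·ΔS·θ_c gives V = 0.526 × 44900 × (380 − 5.39) × 16.2 / 3550 = 40374 m³.
F/M = Q·S₀ / (V·X) = 44900 × 380 / (40374 × 3550) = 0.1190 g soluble BOD₅·(g VSS·d)⁻¹.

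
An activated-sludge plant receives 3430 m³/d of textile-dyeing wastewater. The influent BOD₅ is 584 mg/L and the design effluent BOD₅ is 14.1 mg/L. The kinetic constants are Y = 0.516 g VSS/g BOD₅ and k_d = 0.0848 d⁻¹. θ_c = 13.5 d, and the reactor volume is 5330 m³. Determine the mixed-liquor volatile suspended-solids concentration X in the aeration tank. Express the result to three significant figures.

X = Y·Q·ΔS·θ_c / [V·(1 + k_d θ_c)] = 0.516 × 3430 × (584 − 14.1) × 13.5 / [5330 × (1 + 0.0848 × 13.5)] = 1191 mg/L.

X ≈ 1190 mg/L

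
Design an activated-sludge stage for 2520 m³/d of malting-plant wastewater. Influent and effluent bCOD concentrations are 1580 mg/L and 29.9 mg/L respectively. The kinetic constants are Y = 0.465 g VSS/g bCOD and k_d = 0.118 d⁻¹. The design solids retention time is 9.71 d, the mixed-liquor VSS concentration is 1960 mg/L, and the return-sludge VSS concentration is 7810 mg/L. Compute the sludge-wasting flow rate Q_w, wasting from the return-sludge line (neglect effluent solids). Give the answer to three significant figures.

Q_w ≈ 108 m³/d

Rearranging the biomass balance for a CMAS with decay, V = Y·Q·ΔS·θ_c / [X·(1+k_d θ_c)] = 0.465 × 2520 × (1580 − 29.9) × 9.71 / [1960 × (1 + 0.118 × 9.71)] = 1.76×10^7 / 4206 = 4194 m³.
θ_c = V·X/(Q_w·X_r) when wasting from the recycle, so Q_w = V·X/(θ_c·X_r) = 4194 × 1960 / (9.71 × 7810) = 108.4 m³/d.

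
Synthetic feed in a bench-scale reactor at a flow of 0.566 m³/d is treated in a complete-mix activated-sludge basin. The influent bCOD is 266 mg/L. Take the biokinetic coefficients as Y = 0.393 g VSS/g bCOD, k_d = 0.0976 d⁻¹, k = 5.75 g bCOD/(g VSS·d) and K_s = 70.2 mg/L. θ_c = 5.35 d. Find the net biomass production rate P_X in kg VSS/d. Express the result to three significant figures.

For a completely mixed reactor with recycle the Lawrence–McCarty relation gives S = K_s·(1 + k_d·θ_c) / [θ_c·(Y·k − k_d) − 1] = 70.2 × (1 + 0.0976 × 5.35) / [5.35 × (0.393 × 5.75 − 0.0976) − 1] = 106.9 / 10.57 = 10.11 mg/L.
Observed yield with endogenous decay: Y_obs = Y / (1 + k_d·θ_c) = 0.393 / (1 + 0.0976 × 5.35) = 0.393 / 1.522 = 0.2582 g VSS/g bCOD.
Substrate removed = Q·(S₀ − S) = 0.566 m³/d × (266 − 10.1) g/m³ = 1.45×10^2 g/d = 0.1448 kg/d.
Net biomass production P_X = Y_obs × Q·(S₀ − S) = 0.2582 × 0.1448 = 0.03740 kg VSS/d.

P_X ≈ 0.0374 kg VSS/d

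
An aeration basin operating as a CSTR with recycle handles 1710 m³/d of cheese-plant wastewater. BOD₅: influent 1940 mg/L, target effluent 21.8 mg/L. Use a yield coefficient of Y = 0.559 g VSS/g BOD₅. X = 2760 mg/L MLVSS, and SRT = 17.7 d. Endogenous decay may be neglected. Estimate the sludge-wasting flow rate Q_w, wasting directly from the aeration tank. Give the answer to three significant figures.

V·X = Y·Q·ΔS·θ_c gives V = 0.559 × 1710 × (1940 − 21.8) × 17.7 / 2760 = 11759 m³.
With mixed-liquor wasting, θ_c = V/Q_w, so Q_w = V/θ_c = 11759/17.7 = 664.3 m³/d.

Q_w ≈ 664 m³/d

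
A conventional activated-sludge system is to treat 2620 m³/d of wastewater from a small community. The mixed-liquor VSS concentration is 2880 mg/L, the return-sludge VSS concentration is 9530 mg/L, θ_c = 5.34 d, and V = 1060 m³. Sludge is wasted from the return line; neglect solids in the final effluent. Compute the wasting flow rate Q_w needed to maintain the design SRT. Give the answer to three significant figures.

Q_w ≈ 60.0 m³/d

Q_w = (V·X)/(θ_c X_r) = 1060 × 2880 / (5.34 × 9530) = 59.99 m³/d.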